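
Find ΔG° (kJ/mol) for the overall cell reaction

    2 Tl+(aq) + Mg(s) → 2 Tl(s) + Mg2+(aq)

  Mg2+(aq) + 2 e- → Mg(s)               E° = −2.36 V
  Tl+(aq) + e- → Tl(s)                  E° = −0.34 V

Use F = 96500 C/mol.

In the reaction as written Tl+(aq) is reduced, so the Tl⁺/Tl couple is the cathode and Mg²⁺/Mg is the anode.
E°cell = −0.34 − (−2.36) = +2.02 V; balancing electrons gives n = 2.
ΔG° = −nFE°cell = −(2)(96500)(+2.02) J/mol = −390 kJ/mol.

−390 kJ/mol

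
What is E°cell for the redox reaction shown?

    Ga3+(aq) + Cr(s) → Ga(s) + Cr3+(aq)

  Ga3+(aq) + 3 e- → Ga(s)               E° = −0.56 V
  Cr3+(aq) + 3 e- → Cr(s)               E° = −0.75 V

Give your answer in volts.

+0.19 V

Ga3+(aq) gains electrons, so the Ga³⁺/Ga couple is the cathode; the Cr³⁺/Cr couple is the anode.
E°cell = E°(cathode) − E°(anode) = −0.56 − (−0.75) = +0.19 V.
The positive value indicates the reaction is spontaneous as written.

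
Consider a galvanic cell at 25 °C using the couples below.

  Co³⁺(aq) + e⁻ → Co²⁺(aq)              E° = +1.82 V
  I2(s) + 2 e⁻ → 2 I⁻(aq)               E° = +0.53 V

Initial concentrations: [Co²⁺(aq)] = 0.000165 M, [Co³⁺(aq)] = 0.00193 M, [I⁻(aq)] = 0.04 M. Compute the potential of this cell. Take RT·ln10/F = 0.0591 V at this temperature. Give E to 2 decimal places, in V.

+1.27 V

Co³⁺/Co²⁺ is reduced (cathode, E° = +1.82 V) and I₂/I⁻ is oxidized (anode).
The standard potential is +1.82 − (+0.53) = +1.29 V and the balanced reaction transfers n = 2 electrons.
Balancing gives 2 Co³⁺(aq) + 2 I⁻(aq) → 2 Co²⁺(aq) + I2(s); hence Q = [Co²⁺(aq)]^2 / ([Co³⁺(aq)]^2·[I⁻(aq)]^2) = 4.57 (log Q = 0.660).
By the Nernst equation, E = +1.29 − (0.0591/2)·(0.660) = +1.27 V.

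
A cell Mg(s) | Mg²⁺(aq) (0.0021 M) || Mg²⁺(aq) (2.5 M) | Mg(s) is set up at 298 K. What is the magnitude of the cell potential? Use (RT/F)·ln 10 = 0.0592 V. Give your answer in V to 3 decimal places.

For a concentration cell E°cell = 0, since both electrodes use the same couple.
The compartment with the higher Mg²⁺(aq) concentration (2.5 M) acts as the cathode; ions are reduced there and produced at the dilute (0.0021 M) anode.
With n = 2, Ecell = −(0.0592/2)·log([dilute]/[conc]) = −(0.0592/2)·log(0.0021/2.5) = +0.091 V.

0.091 V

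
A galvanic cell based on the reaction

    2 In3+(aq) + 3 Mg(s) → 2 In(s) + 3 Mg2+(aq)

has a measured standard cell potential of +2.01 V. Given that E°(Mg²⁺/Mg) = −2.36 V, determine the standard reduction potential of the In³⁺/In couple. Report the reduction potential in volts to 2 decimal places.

−0.35 V

In the reaction as written the In³⁺/In couple is reduced (cathode) and Mg²⁺/Mg is oxidized (anode), so E°cell = E°(In³⁺/In) − E°(Mg²⁺/Mg).
E°(In³⁺/In) = E°cell + E°(anode) = +2.01 + (−2.36) = −0.35 V.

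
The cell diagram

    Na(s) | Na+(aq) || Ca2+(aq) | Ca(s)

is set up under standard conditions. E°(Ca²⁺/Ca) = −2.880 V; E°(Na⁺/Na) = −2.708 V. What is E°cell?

By convention the left-hand electrode in cell notation is the anode (oxidation) and the right-hand electrode is the cathode (reduction).
E°cell = E°(right) − E°(left) = −2.880 − (−2.708) = −0.172 V.
The negative sign shows that, as written, the cell would require an external voltage to drive the reaction.

−0.172 V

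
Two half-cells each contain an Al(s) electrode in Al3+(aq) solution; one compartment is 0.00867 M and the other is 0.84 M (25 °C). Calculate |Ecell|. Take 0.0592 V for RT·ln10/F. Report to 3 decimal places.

0.039 V

For a concentration cell E°cell = 0, since both electrodes use the same couple.
The compartment with the higher Al3+(aq) concentration (0.84 M) acts as the cathode; ions are reduced there and produced at the dilute (0.00867 M) anode.
With n = 3, Ecell = −(0.0592/3)·log([dilute]/[conc]) = −(0.0592/3)·log(0.00867/0.84) = +0.039 V.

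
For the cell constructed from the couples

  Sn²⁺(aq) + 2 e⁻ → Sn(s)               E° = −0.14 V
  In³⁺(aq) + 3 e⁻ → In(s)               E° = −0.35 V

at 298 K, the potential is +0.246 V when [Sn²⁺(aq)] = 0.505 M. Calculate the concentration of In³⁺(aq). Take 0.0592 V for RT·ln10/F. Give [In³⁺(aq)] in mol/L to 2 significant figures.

0.0054 M

With Sn²⁺/Sn at the cathode and In³⁺/In at the anode, E°cell = −0.14 − (−0.35) = +0.21 V (n = 6).
Since E = E° − (0.0592/n)·log Q, log Q = n(E° − E)/0.0592 = −3.649.
The balanced reaction is 3 Sn²⁺(aq) + 2 In(s) → 3 Sn(s) + 2 In³⁺(aq), so Q = [In³⁺(aq)]^2 / [Sn²⁺(aq)]^3.
Solving for the unknown gives log [In³⁺(aq)] = −2.270, so [In³⁺(aq)] ≈ 0.0054 M.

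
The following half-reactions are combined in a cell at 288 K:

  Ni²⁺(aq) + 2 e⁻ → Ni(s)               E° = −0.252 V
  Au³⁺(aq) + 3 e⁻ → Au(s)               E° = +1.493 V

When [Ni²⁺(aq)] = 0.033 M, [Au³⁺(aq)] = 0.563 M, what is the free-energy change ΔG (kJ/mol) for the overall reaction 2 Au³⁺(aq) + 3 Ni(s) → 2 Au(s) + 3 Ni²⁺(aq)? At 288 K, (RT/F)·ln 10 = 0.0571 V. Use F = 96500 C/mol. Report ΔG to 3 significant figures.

−1030 kJ/mol

The standard cell potential is +1.493 − (−0.252) = +1.745 V, with n = 6 electrons in the balanced equation.
Q = [Ni²⁺(aq)]^3 / [Au³⁺(aq)]^2 = 0.000113, so log Q = −3.945 and E = +1.745 − (0.0571/6)(−3.945) = +1.7825 V.
Finally ΔG = −nFE = −(6)(96500 C/mol)(+1.7825 V) = −1030 kJ/mol.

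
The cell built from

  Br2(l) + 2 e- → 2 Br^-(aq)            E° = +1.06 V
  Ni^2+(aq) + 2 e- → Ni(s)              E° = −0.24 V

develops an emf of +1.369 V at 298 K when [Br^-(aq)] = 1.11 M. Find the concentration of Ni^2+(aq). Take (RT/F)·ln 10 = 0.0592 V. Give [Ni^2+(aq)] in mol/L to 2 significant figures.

The Br₂/Br⁻ couple has the larger reduction potential, so it is the cathode: E°cell = +1.06 − (−0.24) = +1.30 V and n = 2.
Rearranging E = E° − (0.0592/n)·log Q gives log Q = 2(+1.30 − (+1.369))/0.0592 = −2.331.
Balancing electrons gives Br2(l) + Ni(s) → 2 Br^-(aq) + Ni^2+(aq); thus Q = [Br^-(aq)]^2·[Ni^2+(aq)].
Isolating [Ni^2+(aq)] in Q = 10^{−2.331} yields log [Ni^2+(aq)] = −2.422, i.e. 0.0038 M.

0.0038 M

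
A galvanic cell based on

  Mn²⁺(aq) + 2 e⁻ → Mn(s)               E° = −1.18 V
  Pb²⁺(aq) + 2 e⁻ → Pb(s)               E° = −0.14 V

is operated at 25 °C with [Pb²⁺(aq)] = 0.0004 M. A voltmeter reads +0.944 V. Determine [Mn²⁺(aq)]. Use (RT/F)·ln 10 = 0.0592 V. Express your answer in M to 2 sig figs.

0.70 M

The Pb²⁺/Pb couple has the larger reduction potential, so it is the cathode: E°cell = −0.14 − (−1.18) = +1.04 V and n = 2.
Since E = E° − (0.0592/n)·log Q, log Q = n(E° − E)/0.0592 = 3.243.
Balancing electrons gives Pb²⁺(aq) + Mn(s) → Pb(s) + Mn²⁺(aq); thus Q = [Mn²⁺(aq)] / [Pb²⁺(aq)].
Substituting the known concentrations and solving, log [Mn²⁺(aq)] = −0.155 and [Mn²⁺(aq)] = 0.70 M.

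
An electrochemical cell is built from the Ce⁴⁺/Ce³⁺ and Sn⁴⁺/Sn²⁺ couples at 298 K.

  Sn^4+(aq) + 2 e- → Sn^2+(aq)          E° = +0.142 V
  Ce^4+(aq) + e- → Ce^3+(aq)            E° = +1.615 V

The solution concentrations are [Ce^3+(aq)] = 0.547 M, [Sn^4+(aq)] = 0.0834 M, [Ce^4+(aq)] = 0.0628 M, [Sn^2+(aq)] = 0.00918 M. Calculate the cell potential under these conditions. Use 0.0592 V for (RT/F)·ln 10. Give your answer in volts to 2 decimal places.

+1.39 V

Since E°(Ce⁴⁺/Ce³⁺) > E°(Sn⁴⁺/Sn²⁺), Ce⁴⁺/Ce³⁺ serves as the cathode.
The standard potential is +1.615 − (+0.142) = +1.473 V and the balanced reaction transfers n = 2 electrons.
For the overall reaction 2 Ce^4+(aq) + Sn^2+(aq) → 2 Ce^3+(aq) + Sn^4+(aq), Q = ([Ce^3+(aq)]^2·[Sn^4+(aq)]) / ([Ce^4+(aq)]^2·[Sn^2+(aq)]) = 689, giving log Q = 2.838.
By the Nernst equation, E = +1.473 − (0.0592/2)·(2.838) = +1.39 V.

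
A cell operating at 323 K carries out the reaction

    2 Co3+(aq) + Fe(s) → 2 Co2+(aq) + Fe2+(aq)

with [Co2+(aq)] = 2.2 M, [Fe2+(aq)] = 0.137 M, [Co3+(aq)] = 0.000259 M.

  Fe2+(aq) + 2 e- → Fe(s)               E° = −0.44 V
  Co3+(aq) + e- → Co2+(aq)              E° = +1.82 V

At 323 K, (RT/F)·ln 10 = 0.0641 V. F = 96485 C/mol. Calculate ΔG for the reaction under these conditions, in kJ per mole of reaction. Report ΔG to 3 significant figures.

−393 kJ/mol

With Co³⁺/Co²⁺ reduced at the cathode, E°cell = +1.82 − (−0.44) = +2.26 V and n = 2.
Q = ([Co2+(aq)]^2·[Fe2+(aq)]) / [Co3+(aq)]^2 = 9.88×10^6, so log Q = 6.995 and E = +2.26 − (0.0641/2)(6.995) = +2.0358 V.
ΔG = −nFE = −(2)(96485)(+2.0358) J/mol = −393 kJ/mol.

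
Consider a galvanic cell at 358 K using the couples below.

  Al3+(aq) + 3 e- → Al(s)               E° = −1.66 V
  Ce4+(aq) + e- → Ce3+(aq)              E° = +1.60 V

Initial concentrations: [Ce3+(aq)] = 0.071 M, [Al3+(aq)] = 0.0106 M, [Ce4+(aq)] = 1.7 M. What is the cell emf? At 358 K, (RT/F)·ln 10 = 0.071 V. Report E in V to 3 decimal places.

+3.405 V

Ce⁴⁺/Ce³⁺ is reduced (cathode, E° = +1.60 V) and Al³⁺/Al is oxidized (anode).
The standard potential is +1.60 − (−1.66) = +3.26 V and the balanced reaction transfers n = 3 electrons.
Balancing gives 3 Ce4+(aq) + Al(s) → 3 Ce3+(aq) + Al3+(aq); hence Q = ([Ce3+(aq)]^3·[Al3+(aq)]) / [Ce4+(aq)]^3 = 7.72×10^−7 (log Q = −6.112).
By the Nernst equation, E = +3.26 − (0.071/3)·(−6.112) = +3.405 V.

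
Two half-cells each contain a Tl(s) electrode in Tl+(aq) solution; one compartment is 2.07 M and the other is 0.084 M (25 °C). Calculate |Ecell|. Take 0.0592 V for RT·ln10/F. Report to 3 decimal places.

For a concentration cell E°cell = 0, since both electrodes use the same couple.
The compartment with the higher Tl+(aq) concentration (2.07 M) acts as the cathode; ions are reduced there and produced at the dilute (0.084 M) anode.
With n = 1, Ecell = −(0.0592/1)·log([dilute]/[conc]) = −(0.0592/1)·log(0.084/2.07) = +0.082 V.

0.082 V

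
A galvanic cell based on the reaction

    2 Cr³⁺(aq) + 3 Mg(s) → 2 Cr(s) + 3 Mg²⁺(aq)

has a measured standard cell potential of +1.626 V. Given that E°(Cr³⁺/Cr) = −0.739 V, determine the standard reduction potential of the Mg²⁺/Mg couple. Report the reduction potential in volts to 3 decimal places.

In the reaction as written the Cr³⁺/Cr couple is reduced (cathode) and Mg²⁺/Mg is oxidized (anode), so E°cell = E°(Cr³⁺/Cr) − E°(Mg²⁺/Mg).
E°(Mg²⁺/Mg) = E°(cathode) − E°cell = −0.739 − (+1.626) = −2.365 V.

−2.365 V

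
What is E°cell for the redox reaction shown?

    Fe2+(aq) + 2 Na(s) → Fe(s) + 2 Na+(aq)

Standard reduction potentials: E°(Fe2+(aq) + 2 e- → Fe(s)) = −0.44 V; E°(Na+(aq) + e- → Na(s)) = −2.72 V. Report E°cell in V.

+2.28 V

Fe2+(aq) gains electrons, so the Fe²⁺/Fe couple is the cathode; the Na⁺/Na couple is the anode.
E°cell = E°(cathode) − E°(anode) = −0.44 − (−2.72) = +2.28 V.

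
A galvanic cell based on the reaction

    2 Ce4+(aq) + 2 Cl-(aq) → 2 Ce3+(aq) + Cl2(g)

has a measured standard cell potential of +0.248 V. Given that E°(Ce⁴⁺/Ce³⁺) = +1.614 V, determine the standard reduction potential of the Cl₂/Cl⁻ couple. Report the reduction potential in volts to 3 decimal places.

+1.366 V

In the reaction as written the Ce⁴⁺/Ce³⁺ couple is reduced (cathode) and Cl₂/Cl⁻ is oxidized (anode), so E°cell = E°(Ce⁴⁺/Ce³⁺) − E°(Cl₂/Cl⁻).
E°(Cl₂/Cl⁻) = E°(cathode) − E°cell = +1.614 − (+0.248) = +1.366 V.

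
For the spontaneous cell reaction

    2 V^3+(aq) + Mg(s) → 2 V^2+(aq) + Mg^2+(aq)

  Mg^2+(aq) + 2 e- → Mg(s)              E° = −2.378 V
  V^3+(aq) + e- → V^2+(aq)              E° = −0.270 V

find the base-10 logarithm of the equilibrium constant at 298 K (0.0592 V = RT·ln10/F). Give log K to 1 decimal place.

The V³⁺/V²⁺ couple is reduced (cathode); E°cell = −0.270 − (−2.378) = +2.108 V with n = 2.
At equilibrium E = 0, so log K = nE°cell / 0.0592 = (2)(+2.108) / 0.0592 = 71.2.

log K = 71.2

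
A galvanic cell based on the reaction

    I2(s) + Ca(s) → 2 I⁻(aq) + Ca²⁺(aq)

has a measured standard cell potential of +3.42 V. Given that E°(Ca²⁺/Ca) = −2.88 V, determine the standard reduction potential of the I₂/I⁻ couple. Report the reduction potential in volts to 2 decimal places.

In the reaction as written the I₂/I⁻ couple is reduced (cathode) and Ca²⁺/Ca is oxidized (anode), so E°cell = E°(I₂/I⁻) − E°(Ca²⁺/Ca).
E°(I₂/I⁻) = E°cell + E°(anode) = +3.42 + (−2.88) = +0.54 V.

+0.54 V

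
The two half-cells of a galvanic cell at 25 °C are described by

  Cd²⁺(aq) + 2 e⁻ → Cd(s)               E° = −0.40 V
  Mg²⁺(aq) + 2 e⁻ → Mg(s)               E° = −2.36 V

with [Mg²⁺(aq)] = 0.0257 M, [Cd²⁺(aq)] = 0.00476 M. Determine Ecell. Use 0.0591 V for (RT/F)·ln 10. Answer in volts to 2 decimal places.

Cd²⁺/Cd is reduced (cathode, E° = −0.40 V) and Mg²⁺/Mg is oxidized (anode).
The standard potential is −0.40 − (−2.36) = +1.96 V and the balanced reaction transfers n = 2 electrons.
The balanced reaction is Cd²⁺(aq) + Mg(s) → Cd(s) + Mg²⁺(aq), so Q = [Mg²⁺(aq)] / [Cd²⁺(aq)] = 5.4 and log Q = 0.732.
E = E° − (0.0591/n)·log Q = +1.96 − (0.0591/2)(0.732) = +1.94 V.

+1.94 V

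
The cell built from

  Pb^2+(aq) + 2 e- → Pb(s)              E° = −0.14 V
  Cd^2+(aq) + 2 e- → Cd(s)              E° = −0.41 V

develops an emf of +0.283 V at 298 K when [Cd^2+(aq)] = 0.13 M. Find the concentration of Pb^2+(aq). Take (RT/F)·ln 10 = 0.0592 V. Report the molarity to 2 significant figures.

With Pb²⁺/Pb at the cathode and Cd²⁺/Cd at the anode, E°cell = −0.14 − (−0.41) = +0.27 V (n = 2).
Rearranging E = E° − (0.0592/n)·log Q gives log Q = 2(+0.27 − (+0.283))/0.0592 = −0.439.
Balancing electrons gives Pb^2+(aq) + Cd(s) → Pb(s) + Cd^2+(aq); thus Q = [Cd^2+(aq)] / [Pb^2+(aq)].
Isolating [Pb^2+(aq)] in Q = 10^{−0.439} yields log [Pb^2+(aq)] = −0.447, i.e. 0.36 M.

0.36 M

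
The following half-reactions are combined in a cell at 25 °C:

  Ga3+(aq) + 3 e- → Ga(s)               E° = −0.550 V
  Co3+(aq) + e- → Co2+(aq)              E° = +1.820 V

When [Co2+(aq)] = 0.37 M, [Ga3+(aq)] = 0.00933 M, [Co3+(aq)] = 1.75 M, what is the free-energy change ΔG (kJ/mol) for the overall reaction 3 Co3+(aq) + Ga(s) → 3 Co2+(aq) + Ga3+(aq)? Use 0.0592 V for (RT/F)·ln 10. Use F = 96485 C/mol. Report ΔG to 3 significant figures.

E°cell = +1.820 − (−0.550) = +2.370 V; the balanced reaction transfers n = 3 electrons.
The reaction quotient is ([Co2+(aq)]^3·[Ga3+(aq)]) / [Co3+(aq)]^3 = 8.82×10^−5; by Nernst, E = +2.370 − (0.0592/3)(−4.055) = +2.4500 V.
ΔG = −nFE = −(3)(96485)(+2.4500) J/mol = −709 kJ/mol.

−709 kJ/mol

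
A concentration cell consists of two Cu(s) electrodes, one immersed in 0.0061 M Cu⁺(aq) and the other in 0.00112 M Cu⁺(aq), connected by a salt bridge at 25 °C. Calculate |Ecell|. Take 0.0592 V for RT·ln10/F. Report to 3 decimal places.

For a concentration cell E°cell = 0, since both electrodes use the same couple.
The compartment with the higher Cu⁺(aq) concentration (0.0061 M) acts as the cathode; ions are reduced there and produced at the dilute (0.00112 M) anode.
With n = 1, Ecell = −(0.0592/1)·log([dilute]/[conc]) = −(0.0592/1)·log(0.00112/0.0061) = +0.044 V.

0.044 V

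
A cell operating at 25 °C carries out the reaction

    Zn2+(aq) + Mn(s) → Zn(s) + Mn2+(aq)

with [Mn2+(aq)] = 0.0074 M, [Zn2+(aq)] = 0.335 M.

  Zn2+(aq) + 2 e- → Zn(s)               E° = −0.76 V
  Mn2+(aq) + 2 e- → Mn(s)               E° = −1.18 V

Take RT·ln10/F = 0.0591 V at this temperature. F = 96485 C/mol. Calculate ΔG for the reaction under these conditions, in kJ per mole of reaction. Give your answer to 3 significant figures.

−90.5 kJ/mol

E°cell = −0.76 − (−1.18) = +0.42 V; the balanced reaction transfers n = 2 electrons.
Here Q = [Mn2+(aq)] / [Zn2+(aq)] = 0.0221 (log Q = −1.656), giving E = +0.42 − (0.0591/2)·(−1.656) = +0.4689 V.
Finally ΔG = −nFE = −(2)(96485 C/mol)(+0.4689 V) = −90.5 kJ/mol.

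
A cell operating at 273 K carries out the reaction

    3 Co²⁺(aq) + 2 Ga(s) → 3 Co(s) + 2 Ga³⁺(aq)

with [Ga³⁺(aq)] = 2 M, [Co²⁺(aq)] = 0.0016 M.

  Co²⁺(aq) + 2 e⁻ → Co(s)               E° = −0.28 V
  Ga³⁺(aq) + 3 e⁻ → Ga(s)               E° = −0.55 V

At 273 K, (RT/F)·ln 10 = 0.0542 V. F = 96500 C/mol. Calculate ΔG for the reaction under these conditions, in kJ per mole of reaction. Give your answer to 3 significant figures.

−109 kJ/mol

The standard cell potential is −0.28 − (−0.55) = +0.27 V, with n = 6 electrons in the balanced equation.
The reaction quotient is [Ga³⁺(aq)]^2 / [Co²⁺(aq)]^3 = 9.77×10^8; by Nernst, E = +0.27 − (0.0542/6)(8.990) = +0.1888 V.
Then ΔG = −nFE = −6 × 96500 × +0.1888 J/mol = −109 kJ/mol.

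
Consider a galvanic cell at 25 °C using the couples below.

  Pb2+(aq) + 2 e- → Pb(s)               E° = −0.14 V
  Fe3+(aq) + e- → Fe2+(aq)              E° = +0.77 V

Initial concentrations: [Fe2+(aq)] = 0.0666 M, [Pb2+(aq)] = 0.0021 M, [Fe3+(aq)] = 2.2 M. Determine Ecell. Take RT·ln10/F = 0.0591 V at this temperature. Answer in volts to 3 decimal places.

+1.079 V

Fe³⁺/Fe²⁺ is reduced (cathode, E° = +0.77 V) and Pb²⁺/Pb is oxidized (anode).
The standard potential is +0.77 − (−0.14) = +0.91 V and the balanced reaction transfers n = 2 electrons.
For the overall reaction 2 Fe3+(aq) + Pb(s) → 2 Fe2+(aq) + Pb2+(aq), Q = ([Fe2+(aq)]^2·[Pb2+(aq)]) / [Fe3+(aq)]^2 = 1.92×10^−6, giving log Q = −5.716.
By the Nernst equation, E = +0.91 − (0.0591/2)·(−5.716) = +1.079 V.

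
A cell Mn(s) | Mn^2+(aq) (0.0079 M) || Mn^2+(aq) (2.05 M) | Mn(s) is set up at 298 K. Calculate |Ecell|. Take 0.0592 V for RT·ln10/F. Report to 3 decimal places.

0.071 V

For a concentration cell E°cell = 0, since both electrodes use the same couple.
The compartment with the higher Mn^2+(aq) concentration (2.05 M) acts as the cathode; ions are reduced there and produced at the dilute (0.0079 M) anode.
With n = 2, Ecell = −(0.0592/2)·log([dilute]/[conc]) = −(0.0592/2)·log(0.0079/2.05) = +0.071 V.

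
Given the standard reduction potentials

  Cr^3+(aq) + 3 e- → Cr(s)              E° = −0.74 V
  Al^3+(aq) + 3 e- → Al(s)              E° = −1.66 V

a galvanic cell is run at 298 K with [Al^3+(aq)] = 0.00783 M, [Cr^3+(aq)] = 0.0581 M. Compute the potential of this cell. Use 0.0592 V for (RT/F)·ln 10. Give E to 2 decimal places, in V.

The Cr³⁺/Cr couple has the more positive E°, so it is the cathode; Al³⁺/Al is the anode.
E°cell = E°cat − E°an = −0.74 − (−1.66) = +0.92 V; n = 3.
The balanced reaction is Cr^3+(aq) + Al(s) → Cr(s) + Al^3+(aq), so Q = [Al^3+(aq)] / [Cr^3+(aq)] = 0.135 and log Q = −0.870.
E = E° − (0.0592/n)·log Q = +0.92 − (0.0592/3)(−0.870) = +0.94 V.

+0.94 V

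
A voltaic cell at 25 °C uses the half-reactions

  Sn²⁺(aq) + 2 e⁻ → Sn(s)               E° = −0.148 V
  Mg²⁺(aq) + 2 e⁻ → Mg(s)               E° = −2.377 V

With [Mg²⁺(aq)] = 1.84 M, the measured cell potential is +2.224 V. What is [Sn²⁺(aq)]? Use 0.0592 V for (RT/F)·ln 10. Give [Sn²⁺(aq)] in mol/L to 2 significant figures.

1.2 M

The Sn²⁺/Sn couple has the larger reduction potential, so it is the cathode: E°cell = −0.148 − (−2.377) = +2.229 V and n = 2.
Rearranging E = E° − (0.0592/n)·log Q gives log Q = 2(+2.229 − (+2.224))/0.0592 = 0.169.
For Sn²⁺(aq) + Mg(s) → Sn(s) + Mg²⁺(aq), the reaction quotient is Q = [Mg²⁺(aq)] / [Sn²⁺(aq)].
Substituting the known concentrations and solving, log [Sn²⁺(aq)] = 0.096 and [Sn²⁺(aq)] = 1.2 M.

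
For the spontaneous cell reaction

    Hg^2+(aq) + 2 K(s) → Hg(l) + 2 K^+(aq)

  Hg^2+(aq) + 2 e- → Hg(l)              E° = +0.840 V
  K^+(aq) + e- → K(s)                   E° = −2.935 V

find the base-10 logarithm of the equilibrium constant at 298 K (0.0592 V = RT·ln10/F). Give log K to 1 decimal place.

The Hg²⁺/Hg couple is reduced (cathode); E°cell = +0.840 − (−2.935) = +3.775 V with n = 2.
At equilibrium E = 0, so log K = nE°cell / 0.0592 = (2)(+3.775) / 0.0592 = 127.5.

log K = 127.5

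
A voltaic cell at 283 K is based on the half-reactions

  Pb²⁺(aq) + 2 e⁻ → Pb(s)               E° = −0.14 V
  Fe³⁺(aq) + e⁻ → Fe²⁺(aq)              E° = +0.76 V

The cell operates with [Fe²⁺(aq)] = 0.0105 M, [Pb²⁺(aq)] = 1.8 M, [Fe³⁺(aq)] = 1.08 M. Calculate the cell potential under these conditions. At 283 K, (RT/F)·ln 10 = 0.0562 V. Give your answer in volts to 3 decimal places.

+1.006 V

The Fe³⁺/Fe²⁺ couple has the more positive E°, so it is the cathode; Pb²⁺/Pb is the anode.
The standard potential is +0.76 − (−0.14) = +0.90 V and the balanced reaction transfers n = 2 electrons.
Balancing gives 2 Fe³⁺(aq) + Pb(s) → 2 Fe²⁺(aq) + Pb²⁺(aq); hence Q = ([Fe²⁺(aq)]^2·[Pb²⁺(aq)]) / [Fe³⁺(aq)]^2 = 0.00017 (log Q = −3.769).
By the Nernst equation, E = +0.90 − (0.0562/2)·(−3.769) = +1.006 V.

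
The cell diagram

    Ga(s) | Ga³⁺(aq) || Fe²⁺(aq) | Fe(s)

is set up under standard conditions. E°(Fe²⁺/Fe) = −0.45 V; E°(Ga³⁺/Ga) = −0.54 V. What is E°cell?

By convention the left-hand electrode in cell notation is the anode (oxidation) and the right-hand electrode is the cathode (reduction).
E°cell = E°(right) − E°(left) = −0.45 − (−0.54) = +0.09 V.

+0.09 V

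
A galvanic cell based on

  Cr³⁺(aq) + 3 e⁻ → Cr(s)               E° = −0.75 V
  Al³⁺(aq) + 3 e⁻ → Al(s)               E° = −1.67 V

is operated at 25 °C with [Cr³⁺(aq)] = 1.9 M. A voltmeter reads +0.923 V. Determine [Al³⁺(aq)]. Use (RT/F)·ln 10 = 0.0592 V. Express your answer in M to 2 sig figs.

Cr³⁺/Cr is the cathode (higher E°); E°cell = −0.75 − (−1.67) = +0.92 V with n = 3.
Rearranging E = E° − (0.0592/n)·log Q gives log Q = 3(+0.92 − (+0.923))/0.0592 = −0.152.
For Cr³⁺(aq) + Al(s) → Cr(s) + Al³⁺(aq), the reaction quotient is Q = [Al³⁺(aq)] / [Cr³⁺(aq)].
Isolating [Al³⁺(aq)] in Q = 10^{−0.152} yields log [Al³⁺(aq)] = 0.127, i.e. 1.3 M.

1.3 M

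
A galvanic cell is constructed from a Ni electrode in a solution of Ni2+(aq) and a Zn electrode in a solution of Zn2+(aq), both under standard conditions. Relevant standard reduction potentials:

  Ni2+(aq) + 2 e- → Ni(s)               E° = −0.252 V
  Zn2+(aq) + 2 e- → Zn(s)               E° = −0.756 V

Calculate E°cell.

+0.504 V

Of the two couples in this cell, the one with the more positive reduction potential is reduced at the cathode: here that is Ni²⁺/Ni (−0.252 V); Zn²⁺/Zn (−0.756 V) is the anode.
E°cell = E°(cathode) − E°(anode) = −0.252 − (−0.756) = +0.504 V.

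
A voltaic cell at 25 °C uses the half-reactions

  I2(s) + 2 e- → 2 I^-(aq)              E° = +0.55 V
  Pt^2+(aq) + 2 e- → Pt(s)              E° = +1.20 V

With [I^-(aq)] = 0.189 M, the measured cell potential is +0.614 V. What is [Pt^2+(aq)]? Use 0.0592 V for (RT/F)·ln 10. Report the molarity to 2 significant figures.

1.7 M

The Pt²⁺/Pt couple has the larger reduction potential, so it is the cathode: E°cell = +1.20 − (+0.55) = +0.65 V and n = 2.
From the Nernst equation, log Q = n(E° − E)/0.0592 = 2·(+0.65 − (+0.614))/0.0592 = 1.216.
The balanced reaction is Pt^2+(aq) + 2 I^-(aq) → Pt(s) + I2(s), so Q = 1 / ([Pt^2+(aq)]·[I^-(aq)]^2).
Substituting the known concentrations and solving, log [Pt^2+(aq)] = 0.231 and [Pt^2+(aq)] = 1.7 M.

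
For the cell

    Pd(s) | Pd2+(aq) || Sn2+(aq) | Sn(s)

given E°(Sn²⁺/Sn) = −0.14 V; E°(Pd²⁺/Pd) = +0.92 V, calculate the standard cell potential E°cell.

By convention the left-hand electrode in cell notation is the anode (oxidation) and the right-hand electrode is the cathode (reduction).
E°cell = E°(right) − E°(left) = −0.14 − (+0.92) = −1.06 V.
The negative sign shows that, as written, the cell would require an external voltage to drive the reaction.

−1.06 V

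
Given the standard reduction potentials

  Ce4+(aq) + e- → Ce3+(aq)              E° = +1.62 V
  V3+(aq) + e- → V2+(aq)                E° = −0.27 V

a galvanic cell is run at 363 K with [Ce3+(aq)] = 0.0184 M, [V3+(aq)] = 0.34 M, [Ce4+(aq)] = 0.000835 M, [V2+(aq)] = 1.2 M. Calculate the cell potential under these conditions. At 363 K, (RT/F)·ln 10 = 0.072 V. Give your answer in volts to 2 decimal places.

Ce⁴⁺/Ce³⁺ is reduced (cathode, E° = +1.62 V) and V³⁺/V²⁺ is oxidized (anode).
E°cell = E°cat − E°an = +1.62 − (−0.27) = +1.89 V; n = 1.
For the overall reaction Ce4+(aq) + V2+(aq) → Ce3+(aq) + V3+(aq), Q = ([Ce3+(aq)]·[V3+(aq)]) / ([Ce4+(aq)]·[V2+(aq)]) = 6.24, giving log Q = 0.795.
E = E° − (0.072/n)·log Q = +1.89 − (0.072/1)(0.795) = +1.83 V.

+1.83 V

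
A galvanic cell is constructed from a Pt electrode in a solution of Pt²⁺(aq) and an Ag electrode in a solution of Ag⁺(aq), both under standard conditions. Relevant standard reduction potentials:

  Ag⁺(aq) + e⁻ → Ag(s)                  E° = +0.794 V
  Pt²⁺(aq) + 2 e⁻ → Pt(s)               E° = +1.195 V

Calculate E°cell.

Of the two couples in this cell, the one with the more positive reduction potential is reduced at the cathode: here that is Pt²⁺/Pt (+1.195 V); Ag⁺/Ag (+0.794 V) is the anode.
E°cell = E°(cathode) − E°(anode) = +1.195 − (+0.794) = +0.401 V.

+0.401 V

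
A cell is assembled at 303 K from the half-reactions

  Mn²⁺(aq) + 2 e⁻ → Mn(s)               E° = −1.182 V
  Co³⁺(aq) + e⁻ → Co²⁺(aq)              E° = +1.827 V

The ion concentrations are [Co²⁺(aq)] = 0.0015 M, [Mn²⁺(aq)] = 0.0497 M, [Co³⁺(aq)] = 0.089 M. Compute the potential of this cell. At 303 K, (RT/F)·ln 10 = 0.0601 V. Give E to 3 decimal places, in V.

+3.155 V

Co³⁺/Co²⁺ is reduced (cathode, E° = +1.827 V) and Mn²⁺/Mn is oxidized (anode).
The standard potential is +1.827 − (−1.182) = +3.009 V and the balanced reaction transfers n = 2 electrons.
The balanced reaction is 2 Co³⁺(aq) + Mn(s) → 2 Co²⁺(aq) + Mn²⁺(aq), so Q = ([Co²⁺(aq)]^2·[Mn²⁺(aq)]) / [Co³⁺(aq)]^2 = 1.41×10^−5 and log Q = −4.850.
By the Nernst equation, E = +3.009 − (0.0601/2)·(−4.850) = +3.155 V.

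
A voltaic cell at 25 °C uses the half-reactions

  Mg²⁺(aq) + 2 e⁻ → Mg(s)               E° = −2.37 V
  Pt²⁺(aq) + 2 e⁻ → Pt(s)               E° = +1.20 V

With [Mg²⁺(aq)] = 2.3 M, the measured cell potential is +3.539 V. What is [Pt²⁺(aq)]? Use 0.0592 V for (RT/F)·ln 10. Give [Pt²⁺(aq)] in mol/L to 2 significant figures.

0.21 M

With Pt²⁺/Pt at the cathode and Mg²⁺/Mg at the anode, E°cell = +1.20 − (−2.37) = +3.57 V (n = 2).
Rearranging E = E° − (0.0592/n)·log Q gives log Q = 2(+3.57 − (+3.539))/0.0592 = 1.047.
Balancing electrons gives Pt²⁺(aq) + Mg(s) → Pt(s) + Mg²⁺(aq); thus Q = [Mg²⁺(aq)] / [Pt²⁺(aq)].
Substituting the known concentrations and solving, log [Pt²⁺(aq)] = −0.685 and [Pt²⁺(aq)] = 0.21 M.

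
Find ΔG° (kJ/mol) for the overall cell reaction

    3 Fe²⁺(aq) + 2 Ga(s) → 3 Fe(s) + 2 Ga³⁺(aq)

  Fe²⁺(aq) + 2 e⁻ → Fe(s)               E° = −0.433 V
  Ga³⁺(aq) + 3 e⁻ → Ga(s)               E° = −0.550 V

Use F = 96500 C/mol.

In the reaction as written Fe²⁺(aq) is reduced, so the Fe²⁺/Fe couple is the cathode and Ga³⁺/Ga is the anode.
E°cell = −0.433 − (−0.550) = +0.117 V; balancing electrons gives n = 6.
ΔG° = −nFE°cell = −(6)(96500)(+0.117) J/mol = −67.7 kJ/mol.

−67.7 kJ/mol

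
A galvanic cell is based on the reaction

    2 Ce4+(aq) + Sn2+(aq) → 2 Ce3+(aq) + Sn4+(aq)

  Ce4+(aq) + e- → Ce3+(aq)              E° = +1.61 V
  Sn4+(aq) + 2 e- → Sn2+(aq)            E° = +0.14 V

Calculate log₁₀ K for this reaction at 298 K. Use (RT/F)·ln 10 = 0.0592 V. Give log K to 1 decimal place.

log K = 49.7

The Ce⁴⁺/Ce³⁺ couple is reduced (cathode); E°cell = +1.61 − (+0.14) = +1.47 V with n = 2.
At equilibrium E = 0, so log K = nE°cell / 0.0592 = (2)(+1.47) / 0.0592 = 49.7.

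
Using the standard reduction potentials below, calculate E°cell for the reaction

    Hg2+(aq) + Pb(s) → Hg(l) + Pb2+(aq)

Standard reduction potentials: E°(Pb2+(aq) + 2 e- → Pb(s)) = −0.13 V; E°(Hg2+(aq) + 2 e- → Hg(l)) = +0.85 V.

+0.98 V

In the reaction as written, Hg2+(aq) is reduced (cathode) and Pb2+(aq) is produced by oxidation at the anode.
E°cell = E°(cathode) − E°(anode) = +0.85 − (−0.13) = +0.98 V.
The positive value indicates the reaction is spontaneous as written.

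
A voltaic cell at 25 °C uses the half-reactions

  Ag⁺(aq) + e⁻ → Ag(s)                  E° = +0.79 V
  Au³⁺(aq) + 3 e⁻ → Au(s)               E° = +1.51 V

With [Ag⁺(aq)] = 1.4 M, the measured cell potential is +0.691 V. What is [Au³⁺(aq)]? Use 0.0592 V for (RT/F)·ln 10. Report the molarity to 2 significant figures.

0.093 M

With Au³⁺/Au at the cathode and Ag⁺/Ag at the anode, E°cell = +1.51 − (+0.79) = +0.72 V (n = 3).
Since E = E° − (0.0592/n)·log Q, log Q = n(E° − E)/0.0592 = 1.470.
For Au³⁺(aq) + 3 Ag(s) → Au(s) + 3 Ag⁺(aq), the reaction quotient is Q = [Ag⁺(aq)]^3 / [Au³⁺(aq)].
Substituting the known concentrations and solving, log [Au³⁺(aq)] = −1.032 and [Au³⁺(aq)] = 0.093 M.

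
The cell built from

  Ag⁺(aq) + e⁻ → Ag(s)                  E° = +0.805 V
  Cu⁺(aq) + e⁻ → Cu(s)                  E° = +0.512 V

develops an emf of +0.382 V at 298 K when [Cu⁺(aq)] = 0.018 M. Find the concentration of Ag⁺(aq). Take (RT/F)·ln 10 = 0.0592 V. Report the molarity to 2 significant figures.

The Ag⁺/Ag couple has the larger reduction potential, so it is the cathode: E°cell = +0.805 − (+0.512) = +0.293 V and n = 1.
Rearranging E = E° − (0.0592/n)·log Q gives log Q = 1(+0.293 − (+0.382))/0.0592 = −1.503.
For Ag⁺(aq) + Cu(s) → Ag(s) + Cu⁺(aq), the reaction quotient is Q = [Cu⁺(aq)] / [Ag⁺(aq)].
Solving for the unknown gives log [Ag⁺(aq)] = −0.242, so [Ag⁺(aq)] ≈ 0.57 M.

0.57 M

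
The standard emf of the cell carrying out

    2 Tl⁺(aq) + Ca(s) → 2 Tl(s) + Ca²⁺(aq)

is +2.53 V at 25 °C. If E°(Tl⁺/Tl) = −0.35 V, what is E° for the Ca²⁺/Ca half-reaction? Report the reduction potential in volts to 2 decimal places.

In the reaction as written the Tl⁺/Tl couple is reduced (cathode) and Ca²⁺/Ca is oxidized (anode), so E°cell = E°(Tl⁺/Tl) − E°(Ca²⁺/Ca).
E°(Ca²⁺/Ca) = E°(cathode) − E°cell = −0.35 − (+2.53) = −2.88 V.

−2.88 V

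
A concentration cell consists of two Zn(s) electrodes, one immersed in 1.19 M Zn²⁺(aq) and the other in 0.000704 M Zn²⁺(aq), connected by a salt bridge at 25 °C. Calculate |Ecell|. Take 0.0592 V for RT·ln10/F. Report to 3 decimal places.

For a concentration cell E°cell = 0, since both electrodes use the same couple.
The compartment with the higher Zn²⁺(aq) concentration (1.19 M) acts as the cathode; ions are reduced there and produced at the dilute (0.000704 M) anode.
With n = 2, Ecell = −(0.0592/2)·log([dilute]/[conc]) = −(0.0592/2)·log(0.000704/1.19) = +0.096 V.

0.096 V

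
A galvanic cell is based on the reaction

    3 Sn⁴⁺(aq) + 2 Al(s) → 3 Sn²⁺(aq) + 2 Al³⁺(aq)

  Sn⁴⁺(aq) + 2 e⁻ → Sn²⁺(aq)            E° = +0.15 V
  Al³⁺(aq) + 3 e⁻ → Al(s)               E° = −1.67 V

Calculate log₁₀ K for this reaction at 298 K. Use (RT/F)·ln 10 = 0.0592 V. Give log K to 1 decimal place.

log K = 184.5

The Sn⁴⁺/Sn²⁺ couple is reduced (cathode); E°cell = +0.15 − (−1.67) = +1.82 V with n = 6.
At equilibrium E = 0, so log K = nE°cell / 0.0592 = (6)(+1.82) / 0.0592 = 184.5.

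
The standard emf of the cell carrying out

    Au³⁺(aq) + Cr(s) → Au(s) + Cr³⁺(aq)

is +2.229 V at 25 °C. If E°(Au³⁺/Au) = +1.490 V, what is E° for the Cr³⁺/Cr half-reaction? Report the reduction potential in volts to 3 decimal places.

In the reaction as written the Au³⁺/Au couple is reduced (cathode) and Cr³⁺/Cr is oxidized (anode), so E°cell = E°(Au³⁺/Au) − E°(Cr³⁺/Cr).
E°(Cr³⁺/Cr) = E°(cathode) − E°cell = +1.490 − (+2.229) = −0.739 V.

−0.739 V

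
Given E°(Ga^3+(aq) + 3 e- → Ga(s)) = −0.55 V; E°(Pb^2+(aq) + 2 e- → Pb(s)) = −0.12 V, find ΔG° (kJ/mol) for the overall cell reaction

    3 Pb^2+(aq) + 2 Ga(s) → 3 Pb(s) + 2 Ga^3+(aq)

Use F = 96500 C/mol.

−249 kJ/mol

In the reaction as written Pb^2+(aq) is reduced, so the Pb²⁺/Pb couple is the cathode and Ga³⁺/Ga is the anode.
E°cell = −0.12 − (−0.55) = +0.43 V; balancing electrons gives n = 6.
ΔG° = −nFE°cell = −(6)(96500)(+0.43) J/mol = −249 kJ/mol.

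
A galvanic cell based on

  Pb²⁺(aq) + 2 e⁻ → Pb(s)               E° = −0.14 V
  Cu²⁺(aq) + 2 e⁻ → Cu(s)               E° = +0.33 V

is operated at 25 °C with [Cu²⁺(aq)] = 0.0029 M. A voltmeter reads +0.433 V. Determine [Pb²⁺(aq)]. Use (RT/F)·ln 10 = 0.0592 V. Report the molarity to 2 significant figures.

0.052 M

Cu²⁺/Cu is the cathode (higher E°); E°cell = +0.33 − (−0.14) = +0.47 V with n = 2.
Since E = E° − (0.0592/n)·log Q, log Q = n(E° − E)/0.0592 = 1.250.
Balancing electrons gives Cu²⁺(aq) + Pb(s) → Cu(s) + Pb²⁺(aq); thus Q = [Pb²⁺(aq)] / [Cu²⁺(aq)].
Solving for the unknown gives log [Pb²⁺(aq)] = −1.288, so [Pb²⁺(aq)] ≈ 0.052 M.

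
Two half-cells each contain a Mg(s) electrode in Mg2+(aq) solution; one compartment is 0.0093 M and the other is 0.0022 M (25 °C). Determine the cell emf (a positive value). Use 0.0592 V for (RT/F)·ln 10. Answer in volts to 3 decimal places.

For a concentration cell E°cell = 0, since both electrodes use the same couple.
The compartment with the higher Mg2+(aq) concentration (0.0093 M) acts as the cathode; ions are reduced there and produced at the dilute (0.0022 M) anode.
With n = 2, Ecell = −(0.0592/2)·log([dilute]/[conc]) = −(0.0592/2)·log(0.0022/0.0093) = +0.019 V.

0.019 V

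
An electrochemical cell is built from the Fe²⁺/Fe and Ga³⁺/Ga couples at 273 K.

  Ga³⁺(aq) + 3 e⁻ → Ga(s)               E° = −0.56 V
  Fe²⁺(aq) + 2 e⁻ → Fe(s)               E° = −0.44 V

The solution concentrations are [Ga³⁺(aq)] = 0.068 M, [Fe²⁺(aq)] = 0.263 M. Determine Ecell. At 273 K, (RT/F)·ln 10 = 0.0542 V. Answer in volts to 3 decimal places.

+0.125 V

The Fe²⁺/Fe couple has the more positive E°, so it is the cathode; Ga³⁺/Ga is the anode.
The standard potential is −0.44 − (−0.56) = +0.12 V and the balanced reaction transfers n = 6 electrons.
For the overall reaction 3 Fe²⁺(aq) + 2 Ga(s) → 3 Fe(s) + 2 Ga³⁺(aq), Q = [Ga³⁺(aq)]^2 / [Fe²⁺(aq)]^3 = 0.254, giving log Q = −0.595.
By the Nernst equation, E = +0.12 − (0.0542/6)·(−0.595) = +0.125 V.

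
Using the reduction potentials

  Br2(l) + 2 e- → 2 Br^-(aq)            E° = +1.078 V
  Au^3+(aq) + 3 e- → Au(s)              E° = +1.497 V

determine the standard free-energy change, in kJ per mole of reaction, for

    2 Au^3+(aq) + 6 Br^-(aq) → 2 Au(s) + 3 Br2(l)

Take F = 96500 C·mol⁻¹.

−243 kJ/mol

In the reaction as written Au^3+(aq) is reduced, so the Au³⁺/Au couple is the cathode and Br₂/Br⁻ is the anode.
E°cell = +1.497 − (+1.078) = +0.419 V; balancing electrons gives n = 6.
ΔG° = −nFE°cell = −(6)(96500)(+0.419) J/mol = −243 kJ/mol.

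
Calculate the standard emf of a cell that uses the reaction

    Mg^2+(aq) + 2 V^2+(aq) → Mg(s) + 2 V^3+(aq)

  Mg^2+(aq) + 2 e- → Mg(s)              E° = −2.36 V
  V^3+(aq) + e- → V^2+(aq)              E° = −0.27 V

In the reaction as written, Mg^2+(aq) is reduced (cathode) and V^3+(aq) is produced by oxidation at the anode.
E°cell = E°(cathode) − E°(anode) = −2.36 − (−0.27) = −2.09 V.

−2.09 V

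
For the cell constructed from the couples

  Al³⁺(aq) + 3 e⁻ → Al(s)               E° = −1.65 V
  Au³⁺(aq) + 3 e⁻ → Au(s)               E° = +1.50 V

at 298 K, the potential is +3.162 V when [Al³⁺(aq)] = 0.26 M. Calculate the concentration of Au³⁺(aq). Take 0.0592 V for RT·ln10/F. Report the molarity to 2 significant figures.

Au³⁺/Au is the cathode (higher E°); E°cell = +1.50 − (−1.65) = +3.15 V with n = 3.
Since E = E° − (0.0592/n)·log Q, log Q = n(E° − E)/0.0592 = −0.608.
For Au³⁺(aq) + Al(s) → Au(s) + Al³⁺(aq), the reaction quotient is Q = [Al³⁺(aq)] / [Au³⁺(aq)].
Substituting the known concentrations and solving, log [Au³⁺(aq)] = 0.023 and [Au³⁺(aq)] = 1.1 M.

1.1 M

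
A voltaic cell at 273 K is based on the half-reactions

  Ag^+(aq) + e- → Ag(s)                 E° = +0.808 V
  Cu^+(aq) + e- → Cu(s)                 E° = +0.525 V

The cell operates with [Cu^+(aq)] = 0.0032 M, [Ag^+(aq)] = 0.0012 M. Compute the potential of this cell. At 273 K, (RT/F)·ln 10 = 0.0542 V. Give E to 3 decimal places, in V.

The Ag⁺/Ag couple has the more positive E°, so it is the cathode; Cu⁺/Cu is the anode.
E°cell = E°cat − E°an = +0.808 − (+0.525) = +0.283 V; n = 1.
Balancing gives Ag^+(aq) + Cu(s) → Ag(s) + Cu^+(aq); hence Q = [Cu^+(aq)] / [Ag^+(aq)] = 2.67 (log Q = 0.426).
By the Nernst equation, E = +0.283 − (0.0542/1)·(0.426) = +0.260 V.

+0.260 V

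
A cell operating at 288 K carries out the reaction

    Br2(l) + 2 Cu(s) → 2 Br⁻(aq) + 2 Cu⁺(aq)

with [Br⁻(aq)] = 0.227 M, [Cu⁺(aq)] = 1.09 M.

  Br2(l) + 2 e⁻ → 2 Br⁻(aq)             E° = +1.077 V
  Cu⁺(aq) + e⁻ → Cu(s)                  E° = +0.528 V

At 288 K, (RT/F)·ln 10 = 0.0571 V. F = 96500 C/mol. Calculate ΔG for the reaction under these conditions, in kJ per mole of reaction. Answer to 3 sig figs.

With Br₂/Br⁻ reduced at the cathode, E°cell = +1.077 − (+0.528) = +0.549 V and n = 2.
Q = [Br⁻(aq)]^2·[Cu⁺(aq)]^2 = 0.0612, so log Q = −1.213 and E = +0.549 − (0.0571/2)(−1.213) = +0.5836 V.
Then ΔG = −nFE = −2 × 96500 × +0.5836 J/mol = −113 kJ/mol.

−113 kJ/mol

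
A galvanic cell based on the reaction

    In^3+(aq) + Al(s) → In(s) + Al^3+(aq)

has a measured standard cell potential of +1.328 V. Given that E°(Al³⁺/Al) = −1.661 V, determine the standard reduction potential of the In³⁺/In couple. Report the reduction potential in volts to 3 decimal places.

−0.333 V

In the reaction as written the In³⁺/In couple is reduced (cathode) and Al³⁺/Al is oxidized (anode), so E°cell = E°(In³⁺/In) − E°(Al³⁺/Al).
E°(In³⁺/In) = E°cell + E°(anode) = +1.328 + (−1.661) = −0.333 V.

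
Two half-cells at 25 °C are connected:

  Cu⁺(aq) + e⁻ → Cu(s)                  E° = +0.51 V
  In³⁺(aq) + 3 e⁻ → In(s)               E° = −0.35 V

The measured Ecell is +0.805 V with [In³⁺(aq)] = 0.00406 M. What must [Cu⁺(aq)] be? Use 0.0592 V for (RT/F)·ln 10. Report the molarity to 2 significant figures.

The Cu⁺/Cu couple has the larger reduction potential, so it is the cathode: E°cell = +0.51 − (−0.35) = +0.86 V and n = 3.
Since E = E° − (0.0592/n)·log Q, log Q = n(E° − E)/0.0592 = 2.787.
For 3 Cu⁺(aq) + In(s) → 3 Cu(s) + In³⁺(aq), the reaction quotient is Q = [In³⁺(aq)] / [Cu⁺(aq)]^3.
Substituting the known concentrations and solving, log [Cu⁺(aq)] = −1.726 and [Cu⁺(aq)] = 0.019 M.

0.019 M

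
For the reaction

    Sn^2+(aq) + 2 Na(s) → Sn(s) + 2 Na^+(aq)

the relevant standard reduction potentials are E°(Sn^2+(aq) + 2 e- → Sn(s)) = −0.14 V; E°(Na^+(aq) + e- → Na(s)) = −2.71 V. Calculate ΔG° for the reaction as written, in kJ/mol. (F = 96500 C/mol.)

In the reaction as written Sn^2+(aq) is reduced, so the Sn²⁺/Sn couple is the cathode and Na⁺/Na is the anode.
E°cell = −0.14 − (−2.71) = +2.57 V; balancing electrons gives n = 2.
ΔG° = −nFE°cell = −(2)(96500)(+2.57) J/mol = −496 kJ/mol.

−496 kJ/mol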